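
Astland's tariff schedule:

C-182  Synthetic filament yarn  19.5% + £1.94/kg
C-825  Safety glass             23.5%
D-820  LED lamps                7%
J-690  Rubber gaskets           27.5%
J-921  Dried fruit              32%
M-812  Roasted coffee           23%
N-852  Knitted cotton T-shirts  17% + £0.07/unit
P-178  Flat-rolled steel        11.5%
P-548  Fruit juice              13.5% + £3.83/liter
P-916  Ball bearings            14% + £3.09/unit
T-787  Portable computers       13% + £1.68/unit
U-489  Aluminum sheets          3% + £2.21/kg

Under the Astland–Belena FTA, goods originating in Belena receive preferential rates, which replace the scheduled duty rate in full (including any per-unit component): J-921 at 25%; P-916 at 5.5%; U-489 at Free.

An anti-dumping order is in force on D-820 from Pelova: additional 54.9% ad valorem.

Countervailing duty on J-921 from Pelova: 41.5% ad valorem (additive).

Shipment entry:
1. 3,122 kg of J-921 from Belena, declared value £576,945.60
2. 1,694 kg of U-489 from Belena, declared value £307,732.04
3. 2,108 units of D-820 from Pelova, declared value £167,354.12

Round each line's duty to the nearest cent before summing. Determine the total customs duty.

Line 1 (J-921, Belena, 3,122 kg, £576,945.60):
Base rate for J-921 is 32%.
Origin Belena qualifies under the Astland–Belena agreement and J-921 is covered: preferential rate 25% applies instead.
The additional-duty order on J-921 targets Pelova, not Belena; it does not apply.
Duty = £576,945.60 × 25% = £144,236.40.
Line 2 (U-489, Belena, 1,694 kg, £307,732.04):
Base rate for U-489 is 3% + £2.21/kg.
Origin Belena qualifies under the Astland–Belena agreement and U-489 is covered: preferential rate Free applies instead.
Duty = £307,732.04 × 0% = £0.00.
Line 3 (D-820, Pelova, 2,108 units, £167,354.12):
Base rate for D-820 is 7%.
Additional duty on D-820 from Pelova: +54.9%. Applied ad valorem rate: 7% + 54.9% = 61.9%.
Duty = £167,354.12 × 61.9% = £103,592.20.
Total = £144,236.40 + £0.00 + £103,592.20 = £247,828.60.

£247,828.60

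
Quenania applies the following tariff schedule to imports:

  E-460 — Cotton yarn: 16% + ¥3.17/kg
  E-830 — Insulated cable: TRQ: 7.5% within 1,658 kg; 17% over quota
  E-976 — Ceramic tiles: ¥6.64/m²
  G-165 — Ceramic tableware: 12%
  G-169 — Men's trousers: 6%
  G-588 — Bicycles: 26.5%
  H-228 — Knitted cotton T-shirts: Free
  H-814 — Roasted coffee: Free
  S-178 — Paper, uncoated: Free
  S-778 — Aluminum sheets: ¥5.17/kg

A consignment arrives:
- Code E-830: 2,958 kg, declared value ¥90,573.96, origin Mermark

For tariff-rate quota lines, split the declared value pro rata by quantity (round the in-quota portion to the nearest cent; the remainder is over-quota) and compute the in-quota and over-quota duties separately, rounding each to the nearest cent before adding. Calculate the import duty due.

Line 1 (E-830, Mermark, 2,958 kg, ¥90,573.96):
Code E-830 is under a tariff-rate quota (threshold 1,658 kg). In-quota: 1,658 kg at 7.5%; over-quota: 1,300 kg at 17%.
Pro-rata value split: in-quota = ¥90,573.96 × 1,658/2,958 = ¥50,767.96; over-quota = ¥90,573.96 − ¥50,767.96 = ¥39,806.00.
In-quota duty = ¥50,767.96 × 7.5% = ¥3,807.60. Over-quota duty = ¥39,806.00 × 17% = ¥6,767.02.
Line duty = ¥3,807.60 + ¥6,767.02 = ¥10,574.62.

¥10,574.62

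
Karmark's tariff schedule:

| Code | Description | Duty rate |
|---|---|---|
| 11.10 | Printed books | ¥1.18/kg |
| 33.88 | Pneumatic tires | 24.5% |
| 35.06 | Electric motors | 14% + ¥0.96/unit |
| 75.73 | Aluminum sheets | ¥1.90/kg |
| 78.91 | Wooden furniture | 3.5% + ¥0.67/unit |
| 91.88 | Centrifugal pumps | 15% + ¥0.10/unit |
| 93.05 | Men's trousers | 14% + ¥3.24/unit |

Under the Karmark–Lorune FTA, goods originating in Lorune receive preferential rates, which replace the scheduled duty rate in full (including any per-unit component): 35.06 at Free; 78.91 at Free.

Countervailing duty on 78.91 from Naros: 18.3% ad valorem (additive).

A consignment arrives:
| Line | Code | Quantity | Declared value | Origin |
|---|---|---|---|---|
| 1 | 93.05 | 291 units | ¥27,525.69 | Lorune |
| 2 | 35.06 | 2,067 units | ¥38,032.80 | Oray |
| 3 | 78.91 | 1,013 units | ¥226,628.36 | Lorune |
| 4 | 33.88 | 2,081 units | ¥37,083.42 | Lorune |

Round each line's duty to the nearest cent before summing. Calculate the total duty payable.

Line 1 (93.05, Lorune, 291 units, ¥27,525.69):
Base rate for 93.05 is 14% + ¥3.24/unit.
Origin Lorune is the FTA partner but 93.05 is not on the preference list; base rate stands.
Duty = ¥27,525.69 × 14% + 291 × ¥3.24 = ¥4,796.44.
Line 2 (35.06, Oray, 2,067 units, ¥38,032.80):
Base rate for 35.06 is 14% + ¥0.96/unit.
35.06 has an FTA preferential rate, but origin Oray is not Lorune; base rate stands.
Duty = ¥38,032.80 × 14% + 2,067 × ¥0.96 = ¥7,308.91.
Line 3 (78.91, Lorune, 1,013 units, ¥226,628.36):
Base rate for 78.91 is 3.5% + ¥0.67/unit.
Origin Lorune qualifies under the Karmark–Lorune agreement and 78.91 is covered: preferential rate Free applies instead.
The additional-duty order on 78.91 targets Naros, not Lorune; it does not apply.
Duty = ¥226,628.36 × 0% = ¥0.00.
Line 4 (33.88, Lorune, 2,081 units, ¥37,083.42):
Base rate for 33.88 is 24.5%.
Origin Lorune is the FTA partner but 33.88 is not on the preference list; base rate stands.
Duty = ¥37,083.42 × 24.5% = ¥9,085.44.
Total = ¥4,796.44 + ¥7,308.91 + ¥0.00 + ¥9,085.44 = ¥21,190.79.

¥21,190.79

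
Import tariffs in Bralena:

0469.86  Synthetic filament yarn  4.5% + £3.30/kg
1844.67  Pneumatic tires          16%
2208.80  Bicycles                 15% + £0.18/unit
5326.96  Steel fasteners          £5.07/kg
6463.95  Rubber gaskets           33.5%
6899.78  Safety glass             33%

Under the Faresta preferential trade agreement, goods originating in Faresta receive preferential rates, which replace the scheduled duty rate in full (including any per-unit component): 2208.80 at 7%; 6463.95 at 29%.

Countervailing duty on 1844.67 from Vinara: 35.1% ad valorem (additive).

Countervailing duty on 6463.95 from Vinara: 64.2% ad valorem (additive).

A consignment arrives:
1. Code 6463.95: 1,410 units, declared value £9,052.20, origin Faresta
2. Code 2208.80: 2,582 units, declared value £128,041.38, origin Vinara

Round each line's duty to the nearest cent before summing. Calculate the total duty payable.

Line 1 (6463.95, Faresta, 1,410 units, £9,052.20):
Base rate for 6463.95 is 33.5%.
Origin Faresta qualifies under the Bralena–Faresta agreement and 6463.95 is covered: preferential rate 29% applies instead.
The additional-duty order on 6463.95 targets Vinara, not Faresta; it does not apply.
Duty = £9,052.20 × 29% = £2,625.14.
Line 2 (2208.80, Vinara, 2,582 units, £128,041.38):
Base rate for 2208.80 is 15% + £0.18/unit.
2208.80 has an FTA preferential rate, but origin Vinara is not Faresta; base rate stands.
Duty = £128,041.38 × 15% + 2,582 × £0.18 = £19,670.97.
Total = £2,625.14 + £19,670.97 = £22,296.11.

£22,296.11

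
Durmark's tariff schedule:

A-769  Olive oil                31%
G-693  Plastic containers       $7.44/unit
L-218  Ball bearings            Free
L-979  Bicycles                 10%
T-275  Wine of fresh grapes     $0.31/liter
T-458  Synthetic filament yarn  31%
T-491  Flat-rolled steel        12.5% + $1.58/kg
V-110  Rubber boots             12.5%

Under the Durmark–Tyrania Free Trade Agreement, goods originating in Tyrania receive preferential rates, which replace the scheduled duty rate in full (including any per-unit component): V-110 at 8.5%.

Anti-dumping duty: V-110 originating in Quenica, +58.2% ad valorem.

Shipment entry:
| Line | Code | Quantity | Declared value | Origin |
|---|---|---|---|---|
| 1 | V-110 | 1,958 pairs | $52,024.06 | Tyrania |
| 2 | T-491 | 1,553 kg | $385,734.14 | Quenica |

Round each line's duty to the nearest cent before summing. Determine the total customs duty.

$55,092.56

Line 1 (V-110, Tyrania, 1,958 pairs, $52,024.06):
Base rate for V-110 is 12.5%.
Origin Tyrania qualifies under the Durmark–Tyrania agreement and V-110 is covered: preferential rate 8.5% applies instead.
The additional-duty order on V-110 targets Quenica, not Tyrania; it does not apply.
Duty = $52,024.06 × 8.5% = $4,422.05.
Line 2 (T-491, Quenica, 1,553 kg, $385,734.14):
Base rate for T-491 is 12.5% + $1.58/kg.
Duty = $385,734.14 × 12.5% + 1,553 × $1.58 = $50,670.51.
Total = $4,422.05 + $50,670.51 = $55,092.56.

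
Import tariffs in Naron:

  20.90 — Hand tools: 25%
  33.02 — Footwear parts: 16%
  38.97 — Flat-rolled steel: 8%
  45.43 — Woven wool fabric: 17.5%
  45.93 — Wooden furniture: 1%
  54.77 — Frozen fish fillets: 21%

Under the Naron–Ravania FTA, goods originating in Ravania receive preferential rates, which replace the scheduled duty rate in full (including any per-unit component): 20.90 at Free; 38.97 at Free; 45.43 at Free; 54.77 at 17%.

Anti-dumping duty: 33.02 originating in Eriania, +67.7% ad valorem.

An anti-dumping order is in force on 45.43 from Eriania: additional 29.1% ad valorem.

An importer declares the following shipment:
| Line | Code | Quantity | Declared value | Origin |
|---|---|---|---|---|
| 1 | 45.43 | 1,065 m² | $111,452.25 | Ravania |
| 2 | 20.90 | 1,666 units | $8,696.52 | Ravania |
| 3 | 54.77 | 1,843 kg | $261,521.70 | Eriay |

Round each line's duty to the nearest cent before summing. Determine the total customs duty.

$54,919.56

Line 1 (45.43, Ravania, 1,065 m², $111,452.25):
Base rate for 45.43 is 17.5%.
Origin Ravania qualifies under the Naron–Ravania agreement and 45.43 is covered: preferential rate Free applies instead.
The additional-duty order on 45.43 targets Eriania, not Ravania; it does not apply.
Duty = $111,452.25 × 0% = $0.00.
Line 2 (20.90, Ravania, 1,666 units, $8,696.52):
Base rate for 20.90 is 25%.
Origin Ravania qualifies under the Naron–Ravania agreement and 20.90 is covered: preferential rate Free applies instead.
Duty = $8,696.52 × 0% = $0.00.
Line 3 (54.77, Eriay, 1,843 kg, $261,521.70):
Base rate for 54.77 is 21%.
54.77 has an FTA preferential rate, but origin Eriay is not Ravania; base rate stands.
Duty = $261,521.70 × 21% = $54,919.56.
Total = $0.00 + $0.00 + $54,919.56 = $54,919.56.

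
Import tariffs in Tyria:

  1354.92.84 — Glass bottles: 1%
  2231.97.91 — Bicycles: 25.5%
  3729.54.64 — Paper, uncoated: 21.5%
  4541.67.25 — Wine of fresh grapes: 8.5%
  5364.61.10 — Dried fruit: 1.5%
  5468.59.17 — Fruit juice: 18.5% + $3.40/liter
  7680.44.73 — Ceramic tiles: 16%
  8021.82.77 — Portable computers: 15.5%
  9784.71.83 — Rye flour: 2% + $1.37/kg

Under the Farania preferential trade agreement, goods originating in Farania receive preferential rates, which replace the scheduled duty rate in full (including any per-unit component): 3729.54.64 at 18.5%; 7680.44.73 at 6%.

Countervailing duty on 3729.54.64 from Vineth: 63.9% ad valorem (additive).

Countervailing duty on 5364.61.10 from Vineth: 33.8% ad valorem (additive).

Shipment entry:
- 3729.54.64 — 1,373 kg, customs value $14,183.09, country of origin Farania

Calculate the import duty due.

$2,623.87

Line 1 (3729.54.64, Farania, 1,373 kg, $14,183.09):
Base rate for 3729.54.64 is 21.5%.
Origin Farania qualifies under the Tyria–Farania agreement and 3729.54.64 is covered: preferential rate 18.5% applies instead.
The additional-duty order on 3729.54.64 targets Vineth, not Farania; it does not apply.
Duty = $14,183.09 × 18.5% = $2,623.87.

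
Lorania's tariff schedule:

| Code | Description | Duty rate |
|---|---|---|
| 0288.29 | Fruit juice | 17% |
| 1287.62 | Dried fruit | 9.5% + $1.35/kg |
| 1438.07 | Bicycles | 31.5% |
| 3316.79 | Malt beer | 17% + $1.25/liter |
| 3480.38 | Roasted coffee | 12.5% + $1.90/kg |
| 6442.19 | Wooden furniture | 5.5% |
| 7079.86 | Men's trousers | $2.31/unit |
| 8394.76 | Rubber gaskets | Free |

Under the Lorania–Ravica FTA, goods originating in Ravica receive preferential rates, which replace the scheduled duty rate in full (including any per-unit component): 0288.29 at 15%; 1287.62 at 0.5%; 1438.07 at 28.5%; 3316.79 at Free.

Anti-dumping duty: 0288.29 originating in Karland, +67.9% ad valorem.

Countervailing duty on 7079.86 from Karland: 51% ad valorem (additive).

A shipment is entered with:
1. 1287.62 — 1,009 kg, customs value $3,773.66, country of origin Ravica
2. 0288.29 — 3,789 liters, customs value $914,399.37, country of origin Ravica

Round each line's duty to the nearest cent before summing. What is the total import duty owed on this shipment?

$137,178.78

Line 1 (1287.62, Ravica, 1,009 kg, $3,773.66):
Base rate for 1287.62 is 9.5% + $1.35/kg.
Origin Ravica qualifies under the Lorania–Ravica agreement and 1287.62 is covered: preferential rate 0.5% applies instead.
Duty = $3,773.66 × 0.5% = $18.87.
Line 2 (0288.29, Ravica, 3,789 liters, $914,399.37):
Base rate for 0288.29 is 17%.
Origin Ravica qualifies under the Lorania–Ravica agreement and 0288.29 is covered: preferential rate 15% applies instead.
The additional-duty order on 0288.29 targets Karland, not Ravica; it does not apply.
Duty = $914,399.37 × 15% = $137,159.91.
Total = $18.87 + $137,159.91 = $137,178.78.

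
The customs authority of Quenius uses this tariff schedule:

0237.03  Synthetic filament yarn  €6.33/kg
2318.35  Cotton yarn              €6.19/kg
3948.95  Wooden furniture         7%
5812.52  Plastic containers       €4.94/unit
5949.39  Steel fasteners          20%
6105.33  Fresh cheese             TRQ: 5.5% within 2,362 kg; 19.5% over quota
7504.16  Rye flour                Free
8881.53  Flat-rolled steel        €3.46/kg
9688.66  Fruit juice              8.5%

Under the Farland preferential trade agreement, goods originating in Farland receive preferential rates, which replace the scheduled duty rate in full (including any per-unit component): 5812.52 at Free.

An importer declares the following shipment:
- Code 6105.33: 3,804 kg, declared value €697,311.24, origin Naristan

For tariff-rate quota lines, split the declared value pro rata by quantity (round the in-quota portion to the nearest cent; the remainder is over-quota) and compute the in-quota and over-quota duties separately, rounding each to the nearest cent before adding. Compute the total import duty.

€75,358.74

Line 1 (6105.33, Naristan, 3,804 kg, €697,311.24):
Code 6105.33 is under a tariff-rate quota (threshold 2,362 kg). In-quota: 2,362 kg at 5.5%; over-quota: 1,442 kg at 19.5%.
Pro-rata value split: in-quota = €697,311.24 × 2,362/3,804 = €432,978.22; over-quota = €697,311.24 − €432,978.22 = €264,333.02.
In-quota duty = €432,978.22 × 5.5% = €23,813.80. Over-quota duty = €264,333.02 × 19.5% = €51,544.94.
Line duty = €23,813.80 + €51,544.94 = €75,358.74.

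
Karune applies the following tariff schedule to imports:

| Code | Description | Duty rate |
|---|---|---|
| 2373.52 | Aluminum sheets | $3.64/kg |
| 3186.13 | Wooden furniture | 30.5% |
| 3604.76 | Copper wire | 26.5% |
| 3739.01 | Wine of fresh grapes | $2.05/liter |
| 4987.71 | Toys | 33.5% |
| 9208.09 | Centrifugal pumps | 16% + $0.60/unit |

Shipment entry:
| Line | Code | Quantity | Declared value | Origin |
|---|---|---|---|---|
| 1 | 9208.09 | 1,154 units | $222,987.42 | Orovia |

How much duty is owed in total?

$36,370.39

Line 1 (9208.09, Orovia, 1,154 units, $222,987.42):
Base rate for 9208.09 is 16% + $0.60/unit.
Duty = $222,987.42 × 16% + 1,154 × $0.60 = $36,370.39.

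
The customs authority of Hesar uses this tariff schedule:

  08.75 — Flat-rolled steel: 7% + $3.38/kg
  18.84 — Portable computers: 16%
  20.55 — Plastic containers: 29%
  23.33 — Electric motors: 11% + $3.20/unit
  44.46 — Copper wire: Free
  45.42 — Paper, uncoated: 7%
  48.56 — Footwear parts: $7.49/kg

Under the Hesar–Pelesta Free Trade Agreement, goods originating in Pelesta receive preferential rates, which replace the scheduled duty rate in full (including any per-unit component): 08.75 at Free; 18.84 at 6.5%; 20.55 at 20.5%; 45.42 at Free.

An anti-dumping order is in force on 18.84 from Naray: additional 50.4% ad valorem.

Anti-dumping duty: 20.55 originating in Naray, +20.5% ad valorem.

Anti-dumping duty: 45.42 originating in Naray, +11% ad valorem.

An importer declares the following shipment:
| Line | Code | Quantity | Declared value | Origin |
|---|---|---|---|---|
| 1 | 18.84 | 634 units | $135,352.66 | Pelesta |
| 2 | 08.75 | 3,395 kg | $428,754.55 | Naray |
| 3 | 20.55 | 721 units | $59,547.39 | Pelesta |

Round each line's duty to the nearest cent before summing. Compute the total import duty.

Line 1 (18.84, Pelesta, 634 units, $135,352.66):
Base rate for 18.84 is 16%.
Origin Pelesta qualifies under the Hesar–Pelesta agreement and 18.84 is covered: preferential rate 6.5% applies instead.
The additional-duty order on 18.84 targets Naray, not Pelesta; it does not apply.
Duty = $135,352.66 × 6.5% = $8,797.92.
Line 2 (08.75, Naray, 3,395 kg, $428,754.55):
Base rate for 08.75 is 7% + $3.38/kg.
08.75 has an FTA preferential rate, but origin Naray is not Pelesta; base rate stands.
Duty = $428,754.55 × 7% + 3,395 × $3.38 = $41,487.92.
Line 3 (20.55, Pelesta, 721 units, $59,547.39):
Base rate for 20.55 is 29%.
Origin Pelesta qualifies under the Hesar–Pelesta agreement and 20.55 is covered: preferential rate 20.5% applies instead.
The additional-duty order on 20.55 targets Naray, not Pelesta; it does not apply.
Duty = $59,547.39 × 20.5% = $12,207.21.
Total = $8,797.92 + $41,487.92 + $12,207.21 = $62,493.05.

$62,493.05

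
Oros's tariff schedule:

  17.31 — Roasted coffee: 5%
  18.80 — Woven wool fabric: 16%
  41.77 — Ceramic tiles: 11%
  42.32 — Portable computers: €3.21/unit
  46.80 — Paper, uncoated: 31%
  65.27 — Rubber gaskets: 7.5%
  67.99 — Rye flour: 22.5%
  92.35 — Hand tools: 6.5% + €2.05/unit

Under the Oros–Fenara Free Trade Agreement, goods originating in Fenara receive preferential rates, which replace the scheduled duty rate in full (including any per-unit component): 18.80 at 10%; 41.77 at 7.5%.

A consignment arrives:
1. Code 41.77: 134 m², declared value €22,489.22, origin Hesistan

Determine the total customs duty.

Line 1 (41.77, Hesistan, 134 m², €22,489.22):
Base rate for 41.77 is 11%.
41.77 has an FTA preferential rate, but origin Hesistan is not Fenara; base rate stands.
Duty = €22,489.22 × 11% = €2,473.81.

€2,473.81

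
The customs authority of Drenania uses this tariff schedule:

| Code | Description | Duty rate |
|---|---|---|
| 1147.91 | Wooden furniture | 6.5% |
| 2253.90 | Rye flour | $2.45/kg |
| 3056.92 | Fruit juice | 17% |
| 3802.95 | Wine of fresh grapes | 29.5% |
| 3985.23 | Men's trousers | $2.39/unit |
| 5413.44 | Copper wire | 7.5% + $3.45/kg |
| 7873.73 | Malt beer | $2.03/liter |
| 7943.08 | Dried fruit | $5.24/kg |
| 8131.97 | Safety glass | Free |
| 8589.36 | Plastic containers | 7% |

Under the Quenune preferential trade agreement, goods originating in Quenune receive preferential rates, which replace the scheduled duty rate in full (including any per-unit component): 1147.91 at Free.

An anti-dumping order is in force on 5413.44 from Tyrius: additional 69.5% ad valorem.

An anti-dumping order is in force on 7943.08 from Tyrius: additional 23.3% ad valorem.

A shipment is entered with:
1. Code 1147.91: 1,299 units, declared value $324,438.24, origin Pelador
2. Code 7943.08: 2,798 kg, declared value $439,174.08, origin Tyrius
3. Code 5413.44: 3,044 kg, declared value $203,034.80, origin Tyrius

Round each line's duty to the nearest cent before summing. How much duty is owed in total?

$304,916.17

Line 1 (1147.91, Pelador, 1,299 units, $324,438.24):
Base rate for 1147.91 is 6.5%.
1147.91 has an FTA preferential rate, but origin Pelador is not Quenune; base rate stands.
Duty = $324,438.24 × 6.5% = $21,088.49.
Line 2 (7943.08, Tyrius, 2,798 kg, $439,174.08):
Base rate for 7943.08 is $5.24/kg.
Additional duty on 7943.08 from Tyrius: +23.3% ad valorem. Applied ad valorem rate = 23.3%.
Duty = $439,174.08 × 23.3% + 2,798 × $5.24 = $116,989.08.
Line 3 (5413.44, Tyrius, 3,044 kg, $203,034.80):
Base rate for 5413.44 is 7.5% + $3.45/kg.
Additional duty on 5413.44 from Tyrius: +69.5%. Applied ad valorem rate: 7.5% + 69.5% = 77%.
Duty = $203,034.80 × 77% + 3,044 × $3.45 = $166,838.60.
Total = $21,088.49 + $116,989.08 + $166,838.60 = $304,916.17.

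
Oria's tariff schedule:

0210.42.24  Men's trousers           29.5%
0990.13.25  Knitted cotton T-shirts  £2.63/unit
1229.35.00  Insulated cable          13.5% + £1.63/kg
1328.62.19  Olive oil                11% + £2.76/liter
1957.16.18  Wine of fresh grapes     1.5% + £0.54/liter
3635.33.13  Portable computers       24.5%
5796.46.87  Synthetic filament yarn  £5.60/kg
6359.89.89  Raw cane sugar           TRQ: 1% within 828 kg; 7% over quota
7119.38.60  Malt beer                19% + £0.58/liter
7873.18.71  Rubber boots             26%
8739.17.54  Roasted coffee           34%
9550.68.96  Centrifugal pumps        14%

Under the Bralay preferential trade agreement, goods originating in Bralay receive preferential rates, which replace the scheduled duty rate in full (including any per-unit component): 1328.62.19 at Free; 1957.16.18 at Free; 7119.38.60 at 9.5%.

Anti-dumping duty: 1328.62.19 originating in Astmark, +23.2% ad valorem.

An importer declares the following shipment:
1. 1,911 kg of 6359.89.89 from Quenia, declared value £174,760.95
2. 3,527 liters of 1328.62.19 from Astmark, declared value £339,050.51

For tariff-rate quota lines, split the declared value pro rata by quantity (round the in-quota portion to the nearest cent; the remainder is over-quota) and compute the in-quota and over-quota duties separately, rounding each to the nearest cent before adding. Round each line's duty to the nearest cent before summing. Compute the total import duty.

£133,379.82

Line 1 (6359.89.89, Quenia, 1,911 kg, £174,760.95):
Code 6359.89.89 is under a tariff-rate quota (threshold 828 kg). In-quota: 828 kg at 1%; over-quota: 1,083 kg at 7%.
Pro-rata value split: in-quota = £174,760.95 × 828/1,911 = £75,720.60; over-quota = £174,760.95 − £75,720.60 = £99,040.35.
In-quota duty = £75,720.60 × 1% = £757.21. Over-quota duty = £99,040.35 × 7% = £6,932.82.
Line duty = £757.21 + £6,932.82 = £7,690.03.
Line 2 (1328.62.19, Astmark, 3,527 liters, £339,050.51):
Base rate for 1328.62.19 is 11% + £2.76/liter.
1328.62.19 has an FTA preferential rate, but origin Astmark is not Bralay; base rate stands.
Additional duty on 1328.62.19 from Astmark: +23.2%. Applied ad valorem rate: 11% + 23.2% = 34.2%.
Duty = £339,050.51 × 34.2% + 3,527 × £2.76 = £125,689.79.
Total = £7,690.03 + £125,689.79 = £133,379.82.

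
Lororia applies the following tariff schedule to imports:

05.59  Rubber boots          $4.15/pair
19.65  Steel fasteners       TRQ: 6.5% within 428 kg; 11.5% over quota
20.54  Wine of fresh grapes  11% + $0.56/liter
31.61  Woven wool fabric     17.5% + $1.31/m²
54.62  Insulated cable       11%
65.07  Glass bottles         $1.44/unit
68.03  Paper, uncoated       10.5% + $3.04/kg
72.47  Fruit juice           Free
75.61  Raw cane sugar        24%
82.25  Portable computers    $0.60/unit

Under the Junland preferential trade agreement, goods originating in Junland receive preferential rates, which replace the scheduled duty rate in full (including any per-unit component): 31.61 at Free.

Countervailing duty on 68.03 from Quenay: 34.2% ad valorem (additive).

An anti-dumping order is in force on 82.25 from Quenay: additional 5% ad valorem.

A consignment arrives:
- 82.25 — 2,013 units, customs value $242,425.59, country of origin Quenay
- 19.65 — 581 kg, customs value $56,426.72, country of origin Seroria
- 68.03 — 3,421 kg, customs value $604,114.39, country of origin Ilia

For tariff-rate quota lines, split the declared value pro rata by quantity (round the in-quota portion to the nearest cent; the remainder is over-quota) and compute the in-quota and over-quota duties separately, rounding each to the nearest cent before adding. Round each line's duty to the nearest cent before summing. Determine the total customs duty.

$91,571.64

Line 1 (82.25, Quenay, 2,013 units, $242,425.59):
Base rate for 82.25 is $0.60/unit.
Additional duty on 82.25 from Quenay: +5% ad valorem. Applied ad valorem rate = 5%.
Duty = $242,425.59 × 5% + 2,013 × $0.60 = $13,329.08.
Line 2 (19.65, Seroria, 581 kg, $56,426.72):
Code 19.65 is under a tariff-rate quota (threshold 428 kg). In-quota: 428 kg at 6.5%; over-quota: 153 kg at 11.5%.
Pro-rata value split: in-quota = $56,426.72 × 428/581 = $41,567.36; over-quota = $56,426.72 − $41,567.36 = $14,859.36.
In-quota duty = $41,567.36 × 6.5% = $2,701.88. Over-quota duty = $14,859.36 × 11.5% = $1,708.83.
Line duty = $2,701.88 + $1,708.83 = $4,410.71.
Line 3 (68.03, Ilia, 3,421 kg, $604,114.39):
Base rate for 68.03 is 10.5% + $3.04/kg.
The additional-duty order on 68.03 targets Quenay, not Ilia; it does not apply.
Duty = $604,114.39 × 10.5% + 3,421 × $3.04 = $73,831.85.
Total = $13,329.08 + $4,410.71 + $73,831.85 = $91,571.64.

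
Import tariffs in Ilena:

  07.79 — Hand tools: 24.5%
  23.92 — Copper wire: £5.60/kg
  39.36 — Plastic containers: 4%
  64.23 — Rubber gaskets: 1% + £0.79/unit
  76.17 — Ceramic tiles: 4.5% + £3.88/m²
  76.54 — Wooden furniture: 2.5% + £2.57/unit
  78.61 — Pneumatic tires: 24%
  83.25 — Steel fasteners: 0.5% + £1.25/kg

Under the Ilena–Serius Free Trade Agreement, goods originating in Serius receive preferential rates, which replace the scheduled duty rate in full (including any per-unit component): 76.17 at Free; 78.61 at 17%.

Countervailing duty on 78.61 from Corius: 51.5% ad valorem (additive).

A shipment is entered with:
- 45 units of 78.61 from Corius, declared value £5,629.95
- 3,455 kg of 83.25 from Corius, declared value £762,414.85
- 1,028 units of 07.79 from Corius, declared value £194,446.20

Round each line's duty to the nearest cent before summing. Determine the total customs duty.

Line 1 (78.61, Corius, 45 units, £5,629.95):
Base rate for 78.61 is 24%.
78.61 has an FTA preferential rate, but origin Corius is not Serius; base rate stands.
Additional duty on 78.61 from Corius: +51.5%. Applied ad valorem rate: 24% + 51.5% = 75.5%.
Duty = £5,629.95 × 75.5% = £4,250.61.
Line 2 (83.25, Corius, 3,455 kg, £762,414.85):
Base rate for 83.25 is 0.5% + £1.25/kg.
Duty = £762,414.85 × 0.5% + 3,455 × £1.25 = £8,130.82.
Line 3 (07.79, Corius, 1,028 units, £194,446.20):
Base rate for 07.79 is 24.5%.
Duty = £194,446.20 × 24.5% = £47,639.32.
Total = £4,250.61 + £8,130.82 + £47,639.32 = £60,020.75.

£60,020.75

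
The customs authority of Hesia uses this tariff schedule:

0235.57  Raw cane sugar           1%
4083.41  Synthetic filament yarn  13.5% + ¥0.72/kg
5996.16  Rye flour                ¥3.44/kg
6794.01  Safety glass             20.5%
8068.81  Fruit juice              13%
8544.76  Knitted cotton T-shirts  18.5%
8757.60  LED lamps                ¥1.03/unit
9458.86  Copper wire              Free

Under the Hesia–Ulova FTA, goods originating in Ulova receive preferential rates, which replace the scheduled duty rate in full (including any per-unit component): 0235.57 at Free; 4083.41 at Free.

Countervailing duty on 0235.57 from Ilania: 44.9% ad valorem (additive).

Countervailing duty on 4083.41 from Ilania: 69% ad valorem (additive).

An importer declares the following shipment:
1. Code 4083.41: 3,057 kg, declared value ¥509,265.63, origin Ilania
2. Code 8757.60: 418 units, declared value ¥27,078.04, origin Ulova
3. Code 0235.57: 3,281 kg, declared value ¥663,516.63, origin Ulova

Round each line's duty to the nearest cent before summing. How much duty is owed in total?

Line 1 (4083.41, Ilania, 3,057 kg, ¥509,265.63):
Base rate for 4083.41 is 13.5% + ¥0.72/kg.
4083.41 has an FTA preferential rate, but origin Ilania is not Ulova; base rate stands.
Additional duty on 4083.41 from Ilania: +69%. Applied ad valorem rate: 13.5% + 69% = 82.5%.
Duty = ¥509,265.63 × 82.5% + 3,057 × ¥0.72 = ¥422,345.18.
Line 2 (8757.60, Ulova, 418 units, ¥27,078.04):
Base rate for 8757.60 is ¥1.03/unit.
Origin Ulova is the FTA partner but 8757.60 is not on the preference list; base rate stands.
Duty = 418 × ¥1.03 = ¥430.54.
Line 3 (0235.57, Ulova, 3,281 kg, ¥663,516.63):
Base rate for 0235.57 is 1%.
Origin Ulova qualifies under the Hesia–Ulova agreement and 0235.57 is covered: preferential rate Free applies instead.
The additional-duty order on 0235.57 targets Ilania, not Ulova; it does not apply.
Duty = ¥663,516.63 × 0% = ¥0.00.
Total = ¥422,345.18 + ¥430.54 + ¥0.00 = ¥422,775.72.

¥422,775.72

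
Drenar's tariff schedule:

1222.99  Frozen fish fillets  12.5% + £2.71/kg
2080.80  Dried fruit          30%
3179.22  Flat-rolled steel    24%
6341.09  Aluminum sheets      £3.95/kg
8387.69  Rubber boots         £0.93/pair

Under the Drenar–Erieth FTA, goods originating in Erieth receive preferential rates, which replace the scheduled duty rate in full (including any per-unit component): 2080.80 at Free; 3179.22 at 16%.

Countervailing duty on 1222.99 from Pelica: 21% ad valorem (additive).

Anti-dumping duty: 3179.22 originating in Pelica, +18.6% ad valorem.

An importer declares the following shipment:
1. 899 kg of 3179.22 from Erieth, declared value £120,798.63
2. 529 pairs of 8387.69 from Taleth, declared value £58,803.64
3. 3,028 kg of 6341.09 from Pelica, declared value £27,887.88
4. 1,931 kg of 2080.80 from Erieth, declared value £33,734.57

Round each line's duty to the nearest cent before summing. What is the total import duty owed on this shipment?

£31,780.35

Line 1 (3179.22, Erieth, 899 kg, £120,798.63):
Base rate for 3179.22 is 24%.
Origin Erieth qualifies under the Drenar–Erieth agreement and 3179.22 is covered: preferential rate 16% applies instead.
The additional-duty order on 3179.22 targets Pelica, not Erieth; it does not apply.
Duty = £120,798.63 × 16% = £19,327.78.
Line 2 (8387.69, Taleth, 529 pairs, £58,803.64):
Base rate for 8387.69 is £0.93/pair.
Duty = 529 × £0.93 = £491.97.
Line 3 (6341.09, Pelica, 3,028 kg, £27,887.88):
Base rate for 6341.09 is £3.95/kg.
Duty = 3,028 × £3.95 = £11,960.60.
Line 4 (2080.80, Erieth, 1,931 kg, £33,734.57):
Base rate for 2080.80 is 30%.
Origin Erieth qualifies under the Drenar–Erieth agreement and 2080.80 is covered: preferential rate Free applies instead.
Duty = £33,734.57 × 0% = £0.00.
Total = £19,327.78 + £491.97 + £11,960.60 + £0.00 = £31,780.35.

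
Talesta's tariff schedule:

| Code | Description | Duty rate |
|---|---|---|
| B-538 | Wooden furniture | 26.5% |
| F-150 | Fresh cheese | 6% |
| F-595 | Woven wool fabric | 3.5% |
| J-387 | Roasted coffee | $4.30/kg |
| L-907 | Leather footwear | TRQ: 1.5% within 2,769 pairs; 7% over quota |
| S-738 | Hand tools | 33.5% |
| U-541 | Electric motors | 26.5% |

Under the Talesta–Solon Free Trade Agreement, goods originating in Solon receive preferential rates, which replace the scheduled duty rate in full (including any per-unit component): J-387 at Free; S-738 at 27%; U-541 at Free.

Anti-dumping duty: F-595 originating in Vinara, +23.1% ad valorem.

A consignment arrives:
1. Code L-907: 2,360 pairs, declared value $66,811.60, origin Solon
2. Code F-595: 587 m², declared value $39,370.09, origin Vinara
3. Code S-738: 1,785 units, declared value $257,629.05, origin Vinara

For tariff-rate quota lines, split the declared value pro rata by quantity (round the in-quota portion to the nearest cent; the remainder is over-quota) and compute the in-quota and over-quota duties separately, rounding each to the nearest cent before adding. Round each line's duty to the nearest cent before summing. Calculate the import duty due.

Line 1 (L-907, Solon, 2,360 pairs, $66,811.60):
Code L-907 is under a tariff-rate quota (threshold 2,769 pairs). Quantity 2,360 pairs is within the quota, so the in-quota rate 1.5% applies to the full value.
Duty = $66,811.60 × 1.5% = $1,002.17.
Line 2 (F-595, Vinara, 587 m², $39,370.09):
Base rate for F-595 is 3.5%.
Additional duty on F-595 from Vinara: +23.1%. Applied ad valorem rate: 3.5% + 23.1% = 26.6%.
Duty = $39,370.09 × 26.6% = $10,472.44.
Line 3 (S-738, Vinara, 1,785 units, $257,629.05):
Base rate for S-738 is 33.5%.
S-738 has an FTA preferential rate, but origin Vinara is not Solon; base rate stands.
Duty = $257,629.05 × 33.5% = $86,305.73.
Total = $1,002.17 + $10,472.44 + $86,305.73 = $97,780.34.

$97,780.34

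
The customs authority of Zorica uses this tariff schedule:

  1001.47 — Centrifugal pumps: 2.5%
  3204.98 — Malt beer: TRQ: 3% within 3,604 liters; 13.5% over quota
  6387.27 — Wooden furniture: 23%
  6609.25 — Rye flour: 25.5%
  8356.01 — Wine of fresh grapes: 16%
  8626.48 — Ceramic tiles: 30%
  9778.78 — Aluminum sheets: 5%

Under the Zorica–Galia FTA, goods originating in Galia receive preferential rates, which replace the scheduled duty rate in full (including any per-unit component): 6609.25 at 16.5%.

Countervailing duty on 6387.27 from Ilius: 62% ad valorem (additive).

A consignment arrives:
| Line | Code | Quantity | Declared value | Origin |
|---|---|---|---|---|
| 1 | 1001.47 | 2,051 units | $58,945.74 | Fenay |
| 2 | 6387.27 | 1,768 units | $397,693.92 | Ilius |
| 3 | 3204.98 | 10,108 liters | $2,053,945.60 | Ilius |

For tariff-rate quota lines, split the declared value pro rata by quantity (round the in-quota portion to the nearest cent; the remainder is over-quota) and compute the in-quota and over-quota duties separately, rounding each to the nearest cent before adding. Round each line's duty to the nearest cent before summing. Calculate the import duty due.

Line 1 (1001.47, Fenay, 2,051 units, $58,945.74):
Base rate for 1001.47 is 2.5%.
Duty = $58,945.74 × 2.5% = $1,473.64.
Line 2 (6387.27, Ilius, 1,768 units, $397,693.92):
Base rate for 6387.27 is 23%.
Additional duty on 6387.27 from Ilius: +62%. Applied ad valorem rate: 23% + 62% = 85%.
Duty = $397,693.92 × 85% = $338,039.83.
Line 3 (3204.98, Ilius, 10,108 liters, $2,053,945.60):
Code 3204.98 is under a tariff-rate quota (threshold 3,604 liters). In-quota: 3,604 liters at 3%; over-quota: 6,504 liters at 13.5%.
Pro-rata value split: in-quota = $2,053,945.60 × 3,604/10,108 = $732,332.80; over-quota = $2,053,945.60 − $732,332.80 = $1,321,612.80.
In-quota duty = $732,332.80 × 3% = $21,969.98. Over-quota duty = $1,321,612.80 × 13.5% = $178,417.73.
Line duty = $21,969.98 + $178,417.73 = $200,387.71.
Total = $1,473.64 + $338,039.83 + $200,387.71 = $539,901.18.

$539,901.18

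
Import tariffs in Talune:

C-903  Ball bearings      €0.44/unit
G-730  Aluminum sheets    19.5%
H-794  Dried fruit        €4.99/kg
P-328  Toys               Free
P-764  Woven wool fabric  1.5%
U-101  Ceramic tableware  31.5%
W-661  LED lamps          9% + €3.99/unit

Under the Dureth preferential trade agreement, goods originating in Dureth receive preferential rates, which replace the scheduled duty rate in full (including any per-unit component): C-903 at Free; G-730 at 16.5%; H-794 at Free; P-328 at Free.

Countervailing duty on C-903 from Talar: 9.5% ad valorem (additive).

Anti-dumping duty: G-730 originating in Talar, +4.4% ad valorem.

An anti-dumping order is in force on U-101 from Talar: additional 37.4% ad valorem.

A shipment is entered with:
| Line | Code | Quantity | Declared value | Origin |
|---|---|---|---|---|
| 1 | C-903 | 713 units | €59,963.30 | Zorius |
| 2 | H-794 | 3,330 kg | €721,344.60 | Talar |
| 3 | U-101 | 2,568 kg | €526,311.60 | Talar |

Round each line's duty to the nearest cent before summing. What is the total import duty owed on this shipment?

Line 1 (C-903, Zorius, 713 units, €59,963.30):
Base rate for C-903 is €0.44/unit.
C-903 has an FTA preferential rate, but origin Zorius is not Dureth; base rate stands.
The additional-duty order on C-903 targets Talar, not Zorius; it does not apply.
Duty = 713 × €0.44 = €313.72.
Line 2 (H-794, Talar, 3,330 kg, €721,344.60):
Base rate for H-794 is €4.99/kg.
H-794 has an FTA preferential rate, but origin Talar is not Dureth; base rate stands.
Duty = 3,330 × €4.99 = €16,616.70.
Line 3 (U-101, Talar, 2,568 kg, €526,311.60):
Base rate for U-101 is 31.5%.
Additional duty on U-101 from Talar: +37.4%. Applied ad valorem rate: 31.5% + 37.4% = 68.9%.
Duty = €526,311.60 × 68.9% = €362,628.69.
Total = €313.72 + €16,616.70 + €362,628.69 = €379,559.11.

€379,559.11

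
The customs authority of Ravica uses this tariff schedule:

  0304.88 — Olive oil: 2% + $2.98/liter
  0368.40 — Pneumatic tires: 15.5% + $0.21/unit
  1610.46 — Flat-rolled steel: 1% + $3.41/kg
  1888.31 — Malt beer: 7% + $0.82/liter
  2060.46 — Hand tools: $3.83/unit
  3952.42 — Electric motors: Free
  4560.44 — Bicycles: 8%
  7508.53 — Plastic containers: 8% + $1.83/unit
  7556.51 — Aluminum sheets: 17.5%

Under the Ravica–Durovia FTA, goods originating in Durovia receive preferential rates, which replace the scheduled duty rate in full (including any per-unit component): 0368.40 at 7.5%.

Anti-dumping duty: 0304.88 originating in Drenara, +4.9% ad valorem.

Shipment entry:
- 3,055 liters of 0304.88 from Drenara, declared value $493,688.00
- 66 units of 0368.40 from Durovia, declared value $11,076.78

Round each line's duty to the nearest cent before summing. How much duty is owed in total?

Line 1 (0304.88, Drenara, 3,055 liters, $493,688.00):
Base rate for 0304.88 is 2% + $2.98/liter.
Additional duty on 0304.88 from Drenara: +4.9%. Applied ad valorem rate: 2% + 4.9% = 6.9%.
Duty = $493,688.00 × 6.9% + 3,055 × $2.98 = $43,168.37.
Line 2 (0368.40, Durovia, 66 units, $11,076.78):
Base rate for 0368.40 is 15.5% + $0.21/unit.
Origin Durovia qualifies under the Ravica–Durovia agreement and 0368.40 is covered: preferential rate 7.5% applies instead.
Duty = $11,076.78 × 7.5% = $830.76.
Total = $43,168.37 + $830.76 = $43,999.13.

$43,999.13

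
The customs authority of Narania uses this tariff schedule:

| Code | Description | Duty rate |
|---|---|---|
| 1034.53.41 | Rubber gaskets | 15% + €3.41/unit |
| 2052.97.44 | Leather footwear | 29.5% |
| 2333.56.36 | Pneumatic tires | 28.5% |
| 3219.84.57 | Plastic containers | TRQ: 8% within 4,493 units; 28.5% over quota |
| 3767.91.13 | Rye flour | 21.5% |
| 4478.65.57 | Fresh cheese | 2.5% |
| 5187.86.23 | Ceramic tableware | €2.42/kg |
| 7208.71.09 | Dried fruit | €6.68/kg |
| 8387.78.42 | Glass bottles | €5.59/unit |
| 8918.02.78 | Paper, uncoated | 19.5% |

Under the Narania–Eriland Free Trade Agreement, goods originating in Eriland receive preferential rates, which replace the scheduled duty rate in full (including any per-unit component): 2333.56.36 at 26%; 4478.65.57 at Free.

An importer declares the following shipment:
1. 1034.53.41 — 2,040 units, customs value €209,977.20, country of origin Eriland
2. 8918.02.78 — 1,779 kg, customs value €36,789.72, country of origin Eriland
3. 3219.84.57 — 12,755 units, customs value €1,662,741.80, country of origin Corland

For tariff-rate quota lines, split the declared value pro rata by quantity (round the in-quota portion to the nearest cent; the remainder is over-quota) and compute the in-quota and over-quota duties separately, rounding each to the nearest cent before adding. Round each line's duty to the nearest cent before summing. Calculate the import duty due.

Line 1 (1034.53.41, Eriland, 2,040 units, €209,977.20):
Base rate for 1034.53.41 is 15% + €3.41/unit.
Origin Eriland is the FTA partner but 1034.53.41 is not on the preference list; base rate stands.
Duty = €209,977.20 × 15% + 2,040 × €3.41 = €38,452.98.
Line 2 (8918.02.78, Eriland, 1,779 kg, €36,789.72):
Base rate for 8918.02.78 is 19.5%.
Origin Eriland is the FTA partner but 8918.02.78 is not on the preference list; base rate stands.
Duty = €36,789.72 × 19.5% = €7,174.00.
Line 3 (3219.84.57, Corland, 12,755 units, €1,662,741.80):
Code 3219.84.57 is under a tariff-rate quota (threshold 4,493 units). In-quota: 4,493 units at 8%; over-quota: 8,262 units at 28.5%.
Pro-rata value split: in-quota = €1,662,741.80 × 4,493/12,755 = €585,707.48; over-quota = €1,662,741.80 − €585,707.48 = €1,077,034.32.
In-quota duty = €585,707.48 × 8% = €46,856.60. Over-quota duty = €1,077,034.32 × 28.5% = €306,954.78.
Line duty = €46,856.60 + €306,954.78 = €353,811.38.
Total = €38,452.98 + €7,174.00 + €353,811.38 = €399,438.36.

€399,438.36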